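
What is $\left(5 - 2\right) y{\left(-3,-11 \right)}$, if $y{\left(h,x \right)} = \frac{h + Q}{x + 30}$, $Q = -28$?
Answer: $- \frac{93}{19} \approx -4.8947$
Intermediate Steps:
$y{\left(h,x \right)} = \frac{-28 + h}{30 + x}$ ($y{\left(h,x \right)} = \frac{h - 28}{x + 30} = \frac{-28 + h}{30 + x}$)
$\left(5 - 2\right) y{\left(-3,-11 \right)} = \left(5 - 2\right) \frac{-28 - 3}{30 - 11} = \left(5 - 2\right) \frac{1}{19} \left(-31\right) = 3 \cdot \frac{1}{19} \left(-31\right) = 3 \left(- \frac{31}{19}\right) = - \frac{93}{19}$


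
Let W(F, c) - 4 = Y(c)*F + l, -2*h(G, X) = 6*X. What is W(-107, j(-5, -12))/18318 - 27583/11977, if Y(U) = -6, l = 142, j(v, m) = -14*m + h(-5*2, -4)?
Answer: -247913759/109697343 ≈ -2.2600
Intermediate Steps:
h(G, X) = -3*X
j(v, m) = 12 - 14*m (j(v, m) = -14*m - 3*(-4) = -14*m + 12 = 12 - 14*m)
W(F, c) = 146 - 6*F (W(F, c) = 4 + (-6*F + 142) = 4 + (142 - 6*F) = 146 - 6*F)
W(-107, j(-5, -12))/18318 - 27583/11977 = (146 - 6*(-107))/18318 - 27583/11977 = (146 + 642)*(1/18318) - 27583*1/11977 = 788*(1/18318) - 27583/11977 = 394/9159 - 27583/11977 = -247913759/109697343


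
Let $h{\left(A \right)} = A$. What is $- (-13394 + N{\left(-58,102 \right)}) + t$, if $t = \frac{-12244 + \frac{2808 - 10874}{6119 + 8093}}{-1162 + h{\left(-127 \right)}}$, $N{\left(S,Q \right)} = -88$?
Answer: $\frac{123577195485}{9159634} \approx 13492.0$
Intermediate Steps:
$t = \frac{87009897}{9159634}$ ($t = \frac{-12244 + \frac{2808 - 10874}{6119 + 8093}}{-1162 - 127} = \frac{-12244 - \frac{8066}{14212}}{-1289} = \left(-12244 - \frac{4033}{7106}\right) \left(- \frac{1}{1289}\right) = \left(- \frac{87009897}{7106}\right) \left(- \frac{1}{1289}\right) = \frac{87009897}{9159634} \approx 9.4993$)
$- (-13394 + N{\left(-58,102 \right)}) + t = - (-13394 - 88) + \frac{87009897}{9159634} = \left(-1\right) \left(-13482\right) + \frac{87009897}{9159634} = 13482 + \frac{87009897}{9159634} = \frac{123577195485}{9159634}$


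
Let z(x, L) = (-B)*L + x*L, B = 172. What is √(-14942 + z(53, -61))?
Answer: I*√7683 ≈ 87.653*I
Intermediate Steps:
z(x, L) = -172*L + L*x (z(x, L) = (-1*172)*L + x*L = -172*L + L*x)
√(-14942 + z(53, -61)) = √(-14942 - 61*(-172 + 53)) = √(-14942 - 61*(-119)) = √(-14942 + 7259) = √(-7683) = I*√7683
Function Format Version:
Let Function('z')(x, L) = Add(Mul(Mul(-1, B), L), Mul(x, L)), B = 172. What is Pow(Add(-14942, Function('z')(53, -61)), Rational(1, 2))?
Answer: Mul(I, Pow(7683, Rational(1, 2))) ≈ Mul(87.653, I)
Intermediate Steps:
Function('z')(x, L) = Add(Mul(-172, L), Mul(L, x)) (Function('z')(x, L) = Add(Mul(Mul(-1, 172), L), Mul(x, L)) = Add(Mul(-172, L), Mul(L, x)))
Pow(Add(-14942, Function('z')(53, -61)), Rational(1, 2)) = Pow(Add(-14942, Mul(-61, Add(-172, 53))), Rational(1, 2)) = Pow(Add(-14942, Mul(-61, -119)), Rational(1, 2)) = Pow(Add(-14942, 7259), Rational(1, 2)) = Pow(-7683, Rational(1, 2)) = Mul(I, Pow(7683, Rational(1, 2)))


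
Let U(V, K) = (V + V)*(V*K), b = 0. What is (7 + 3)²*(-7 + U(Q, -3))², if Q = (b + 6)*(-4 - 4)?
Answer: 19129656100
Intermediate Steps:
Q = -48 (Q = (0 + 6)*(-4 - 4) = 6*(-8) = -48)
U(V, K) = 2*K*V² (U(V, K) = (2*V)*(K*V) = 2*K*V²)
(7 + 3)²*(-7 + U(Q, -3))² = (7 + 3)²*(-7 + 2*(-3)*(-48)²)² = 10²*(-7 + 2*(-3)*2304)² = 100*(-7 - 13824)² = 100*(-13831)² = 100*191296561 = 19129656100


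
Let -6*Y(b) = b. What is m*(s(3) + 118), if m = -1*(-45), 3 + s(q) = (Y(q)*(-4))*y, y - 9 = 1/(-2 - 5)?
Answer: 41805/7 ≈ 5972.1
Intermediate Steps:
Y(b) = -b/6
y = 62/7 (y = 9 + 1/(-2 - 5) = 9 + 1/(-7) = 9 - 1/7 = 62/7 ≈ 8.8571)
s(q) = -3 + 124*q/21 (s(q) = -3 + (-q/6*(-4))*(62/7) = -3 + (2*q/3)*(62/7) = -3 + 124*q/21)
m = 45
m*(s(3) + 118) = 45*((-3 + (124/21)*3) + 118) = 45*((-3 + 124/7) + 118) = 45*(103/7 + 118) = 45*(929/7) = 41805/7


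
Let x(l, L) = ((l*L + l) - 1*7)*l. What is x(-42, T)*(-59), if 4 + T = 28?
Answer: -2619246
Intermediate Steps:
T = 24 (T = -4 + 28 = 24)
x(l, L) = l*(-7 + l + L*l) (x(l, L) = ((L*l + l) - 7)*l = ((l + L*l) - 7)*l = (-7 + l + L*l)*l = l*(-7 + l + L*l))
x(-42, T)*(-59) = -42*(-7 - 42 + 24*(-42))*(-59) = -42*(-7 - 42 - 1008)*(-59) = -42*(-1057)*(-59) = 44394*(-59) = -2619246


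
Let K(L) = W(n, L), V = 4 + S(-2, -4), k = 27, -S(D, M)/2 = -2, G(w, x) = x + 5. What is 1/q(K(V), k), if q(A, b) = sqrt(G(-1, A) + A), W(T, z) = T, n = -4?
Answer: -I*sqrt(3)/3 ≈ -0.57735*I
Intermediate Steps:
G(w, x) = 5 + x
S(D, M) = 4 (S(D, M) = -2*(-2) = 4)
V = 8 (V = 4 + 4 = 8)
K(L) = -4
q(A, b) = sqrt(5 + 2*A) (q(A, b) = sqrt((5 + A) + A) = sqrt(5 + 2*A))
1/q(K(V), k) = 1/(sqrt(5 + 2*(-4))) = 1/(sqrt(5 - 8)) = 1/(sqrt(-3)) = 1/(I*sqrt(3)) = -I*sqrt(3)/3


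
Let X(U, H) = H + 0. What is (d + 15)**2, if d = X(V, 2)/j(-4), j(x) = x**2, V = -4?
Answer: 14641/64 ≈ 228.77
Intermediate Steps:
X(U, H) = H
d = 1/8 (d = 2/((-4)**2) = 2/16 = 2*(1/16) = 1/8 ≈ 0.12500)
(d + 15)**2 = (1/8 + 15)**2 = (121/8)**2 = 14641/64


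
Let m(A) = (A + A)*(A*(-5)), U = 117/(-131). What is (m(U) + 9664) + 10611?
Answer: 347802385/17161 ≈ 20267.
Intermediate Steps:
U = -117/131 (U = 117*(-1/131) = -117/131 ≈ -0.89313)
m(A) = -10*A² (m(A) = (2*A)*(-5*A) = -10*A²)
(m(U) + 9664) + 10611 = (-10*(-117/131)² + 9664) + 10611 = (-10*13689/17161 + 9664) + 10611 = (-136890/17161 + 9664) + 10611 = 165707014/17161 + 10611 = 347802385/17161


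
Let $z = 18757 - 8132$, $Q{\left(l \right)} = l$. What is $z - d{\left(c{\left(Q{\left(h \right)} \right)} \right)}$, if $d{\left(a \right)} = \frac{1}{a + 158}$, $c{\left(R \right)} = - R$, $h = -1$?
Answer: $\frac{1689374}{159} \approx 10625.0$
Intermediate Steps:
$d{\left(a \right)} = \frac{1}{158 + a}$
$z = 10625$
$z - d{\left(c{\left(Q{\left(h \right)} \right)} \right)} = 10625 - \frac{1}{158 - -1} = 10625 - \frac{1}{158 + 1} = 10625 - \frac{1}{159} = \frac{1689374}{159}$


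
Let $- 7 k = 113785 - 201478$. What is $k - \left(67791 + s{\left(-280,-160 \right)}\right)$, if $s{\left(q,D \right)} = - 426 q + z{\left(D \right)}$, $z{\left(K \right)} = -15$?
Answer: $- \frac{1221699}{7} \approx -1.7453 \cdot 10^{5}$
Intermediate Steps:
$k = \frac{87693}{7}$ ($k = - \frac{113785 - 201478}{7} = \left(- \frac{1}{7}\right) \left(-87693\right) = \frac{87693}{7} \approx 12528.0$)
$s{\left(q,D \right)} = -15 - 426 q$ ($s{\left(q,D \right)} = - 426 q - 15 = -15 - 426 q$)
$k - \left(67791 + s{\left(-280,-160 \right)}\right) = \frac{87693}{7} - \left(67791 - -119265\right) = \frac{87693}{7} - \left(67791 + \left(-15 + 119280\right)\right) = \frac{87693}{7} - \left(67791 + 119265\right) = \frac{87693}{7} - 187056 = - \frac{1221699}{7}$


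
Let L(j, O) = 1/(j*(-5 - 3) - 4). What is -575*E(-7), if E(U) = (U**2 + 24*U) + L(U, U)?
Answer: 3557525/52 ≈ 68414.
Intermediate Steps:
L(j, O) = 1/(-4 - 8*j) (L(j, O) = 1/(j*(-8) - 4) = 1/(-8*j - 4) = 1/(-4 - 8*j))
E(U) = U**2 - 1/(4 + 8*U) + 24*U (E(U) = (U**2 + 24*U) - 1/(4 + 8*U) = U**2 - 1/(4 + 8*U) + 24*U)
-575*E(-7) = -575*(-1 + 4*(-7)*(1 + 2*(-7))*(24 - 7))/(4*(1 + 2*(-7))) = -575*(-1 + 4*(-7)*(1 - 14)*17)/(4*(1 - 14)) = -575*(-1 + 4*(-7)*(-13)*17)/(4*(-13)) = -575*(-1)*(-1 + 6188)/(4*13) = -575*(-1)*6187/(4*13) = -575*(-6187/52) = 3557525/52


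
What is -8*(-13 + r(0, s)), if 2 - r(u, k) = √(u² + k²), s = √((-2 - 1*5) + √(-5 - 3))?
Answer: 88 + 8*√(-7 + 2*I*√2) ≈ 92.195 + 21.578*I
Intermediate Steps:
s = √(-7 + 2*I*√2) (s = √((-2 - 5) + √(-8)) = √(-7 + 2*I*√2) ≈ 0.52433 + 2.6972*I)
r(u, k) = 2 - √(k² + u²) (r(u, k) = 2 - √(u² + k²) = 2 - √(k² + u²))
-8*(-13 + r(0, s)) = -8*(-13 + (2 - √((√(-7 + 2*I*√2))² + 0²))) = -8*(-13 + (2 - √((-7 + 2*I*√2) + 0))) = -8*(-13 + (2 - √(-7 + 2*I*√2))) = -8*(-11 - √(-7 + 2*I*√2)) = 88 + 8*√(-7 + 2*I*√2)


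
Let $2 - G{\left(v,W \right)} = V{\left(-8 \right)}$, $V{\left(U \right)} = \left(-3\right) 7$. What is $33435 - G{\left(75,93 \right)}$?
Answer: $33412$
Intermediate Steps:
$V{\left(U \right)} = -21$
$G{\left(v,W \right)} = 23$ ($G{\left(v,W \right)} = 2 - -21 = 2 + 21 = 23$)
$33435 - G{\left(75,93 \right)} = 33435 - 23 = 33412$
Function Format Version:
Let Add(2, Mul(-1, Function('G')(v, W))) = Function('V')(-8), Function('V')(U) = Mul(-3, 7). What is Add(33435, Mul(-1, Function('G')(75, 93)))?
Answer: 33412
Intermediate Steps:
Function('V')(U) = -21
Function('G')(v, W) = 23 (Function('G')(v, W) = Add(2, Mul(-1, -21)) = Add(2, 21) = 23)
Add(33435, Mul(-1, Function('G')(75, 93))) = Add(33435, Mul(-1, 23)) = Add(33435, -23) = 33412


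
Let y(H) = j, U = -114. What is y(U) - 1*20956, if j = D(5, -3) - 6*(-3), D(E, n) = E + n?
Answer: -20936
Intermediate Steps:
j = 20 (j = (5 - 3) - 6*(-3) = 2 + 18 = 20)
y(H) = 20
y(U) - 1*20956 = 20 - 1*20956 = 20 - 20956 = -20936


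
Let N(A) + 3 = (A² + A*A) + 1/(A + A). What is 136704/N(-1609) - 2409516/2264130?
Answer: -725025979256954/698611083322295 ≈ -1.0378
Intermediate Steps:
N(A) = -3 + 1/(2*A) + 2*A² (N(A) = -3 + ((A² + A*A) + 1/(A + A)) = -3 + ((A² + A²) + 1/(2*A)) = -3 + (2*A² + 1/(2*A)) = -3 + (1/(2*A) + 2*A²) = -3 + 1/(2*A) + 2*A²)
136704/N(-1609) - 2409516/2264130 = 136704/(-3 + (½)/(-1609) + 2*(-1609)²) - 2409516/2264130 = 136704/(-3 + (½)*(-1/1609) + 2*2588881) - 2409516*1/2264130 = 136704/(-3 - 1/3218 + 5177762) - 133862/125785 = 136704/(16662028461/3218) - 133862/125785 = 136704*(3218/16662028461) - 133862/125785 = 146637824/5554009487 - 133862/125785 = -725025979256954/698611083322295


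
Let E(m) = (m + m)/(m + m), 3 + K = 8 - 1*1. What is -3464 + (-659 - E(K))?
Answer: -4124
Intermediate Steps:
K = 4 (K = -3 + (8 - 1*1) = -3 + (8 - 1) = -3 + 7 = 4)
E(m) = 1 (E(m) = (2*m)/((2*m)) = (2*m)*(1/(2*m)) = 1)
-3464 + (-659 - E(K)) = -3464 + (-659 - 1*1) = -3464 + (-659 - 1) = -3464 - 660 = -4124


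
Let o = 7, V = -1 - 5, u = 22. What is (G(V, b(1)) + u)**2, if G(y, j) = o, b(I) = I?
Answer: 841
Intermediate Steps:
V = -6
G(y, j) = 7
(G(V, b(1)) + u)**2 = (7 + 22)**2 = 29**2 = 841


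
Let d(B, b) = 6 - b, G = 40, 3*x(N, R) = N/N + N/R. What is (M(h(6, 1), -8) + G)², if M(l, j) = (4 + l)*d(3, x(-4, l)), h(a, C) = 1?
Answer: 5625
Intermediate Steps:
x(N, R) = ⅓ + N/(3*R) (x(N, R) = (N/N + N/R)/3 = (1 + N/R)/3 = ⅓ + N/(3*R))
M(l, j) = (4 + l)*(6 - (-4 + l)/(3*l))
(M(h(6, 1), -8) + G)² = ((⅓)*(4 + 1)*(4 + 17*1)/1 + 40)² = ((⅓)*1*5*(4 + 17) + 40)² = ((⅓)*1*5*21 + 40)² = (35 + 40)² = 75² = 5625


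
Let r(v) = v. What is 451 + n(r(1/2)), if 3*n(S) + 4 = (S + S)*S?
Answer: 2699/6 ≈ 449.83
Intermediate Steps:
n(S) = -4/3 + 2*S²/3 (n(S) = -4/3 + ((S + S)*S)/3 = -4/3 + ((2*S)*S)/3 = -4/3 + (2*S²)/3 = -4/3 + 2*S²/3)
451 + n(r(1/2)) = 451 + (-4/3 + 2*(1/2)²/3) = 451 + (-4/3 + 2*(½)²/3) = 451 + (-4/3 + (⅔)*(¼)) = 451 + (-4/3 + ⅙) = 451 - 7/6 = 2699/6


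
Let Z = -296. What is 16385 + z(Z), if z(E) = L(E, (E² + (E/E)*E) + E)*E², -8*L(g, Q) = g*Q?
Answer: 282113723393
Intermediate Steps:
L(g, Q) = -Q*g/8 (L(g, Q) = -g*Q/8 = -Q*g/8)
z(E) = -E³*(E² + 2*E)/8 (z(E) = (-((E² + (E/E)*E) + E)*E/8)*E² = (-((E² + 1*E) + E)*E/8)*E² = (-((E² + E) + E)*E/8)*E² = (-((E + E²) + E)*E/8)*E² = (-(E² + 2*E)*E/8)*E² = (-E*(E² + 2*E)/8)*E² = -E³*(E² + 2*E)/8)
16385 + z(Z) = 16385 + (⅛)*(-296)⁴*(-2 - 1*(-296)) = 16385 + (⅛)*7676563456*(-2 + 296) = 16385 + (⅛)*7676563456*294 = 16385 + 282113707008 = 282113723393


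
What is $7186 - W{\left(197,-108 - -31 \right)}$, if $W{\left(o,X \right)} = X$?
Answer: $7263$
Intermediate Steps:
$7186 - W{\left(197,-108 - -31 \right)} = 7186 - \left(-108 - -31\right) = 7186 - \left(-108 + 31\right) = 7186 - -77 = 7186 + 77 = 7263$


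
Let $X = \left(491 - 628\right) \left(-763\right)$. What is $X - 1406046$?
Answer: $-1301515$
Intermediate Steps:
$X = 104531$ ($X = \left(-137\right) \left(-763\right) = 104531$)
$X - 1406046 = 104531 - 1406046 = -1301515$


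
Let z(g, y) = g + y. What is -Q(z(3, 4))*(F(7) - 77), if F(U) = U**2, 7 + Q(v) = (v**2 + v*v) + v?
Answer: 2744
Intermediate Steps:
Q(v) = -7 + v + 2*v**2 (Q(v) = -7 + ((v**2 + v*v) + v) = -7 + ((v**2 + v**2) + v) = -7 + (2*v**2 + v) = -7 + (v + 2*v**2) = -7 + v + 2*v**2)
-Q(z(3, 4))*(F(7) - 77) = -(-7 + (3 + 4) + 2*(3 + 4)**2)*(7**2 - 77) = -(-7 + 7 + 2*7**2)*(49 - 77) = -(-7 + 7 + 2*49)*(-28) = -(-7 + 7 + 98)*(-28) = -98*(-28) = -1*(-2744) = 2744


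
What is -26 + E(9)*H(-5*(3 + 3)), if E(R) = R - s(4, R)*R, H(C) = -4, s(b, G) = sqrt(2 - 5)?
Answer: -62 + 36*I*sqrt(3) ≈ -62.0 + 62.354*I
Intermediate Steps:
s(b, G) = I*sqrt(3) (s(b, G) = sqrt(-3) = I*sqrt(3))
E(R) = R - I*R*sqrt(3) (E(R) = R - I*sqrt(3)*R = R - I*R*sqrt(3))
-26 + E(9)*H(-5*(3 + 3)) = -26 + (9*(1 - I*sqrt(3)))*(-4) = -26 + (9 - 9*I*sqrt(3))*(-4) = -26 + (-36 + 36*I*sqrt(3)) = -62 + 36*I*sqrt(3)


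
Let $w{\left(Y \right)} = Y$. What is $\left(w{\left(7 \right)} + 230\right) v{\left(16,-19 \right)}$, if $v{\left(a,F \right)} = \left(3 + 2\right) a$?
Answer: $18960$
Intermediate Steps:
$v{\left(a,F \right)} = 5 a$
$\left(w{\left(7 \right)} + 230\right) v{\left(16,-19 \right)} = \left(7 + 230\right) 5 \cdot 16 = 237 \cdot 80 = 18960$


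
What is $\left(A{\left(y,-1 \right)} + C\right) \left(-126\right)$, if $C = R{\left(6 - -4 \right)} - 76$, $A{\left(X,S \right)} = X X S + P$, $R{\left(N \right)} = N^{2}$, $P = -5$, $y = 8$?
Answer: $5670$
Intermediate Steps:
$A{\left(X,S \right)} = -5 + S X^{2}$ ($A{\left(X,S \right)} = X X S - 5 = X^{2} S - 5 = S X^{2} - 5 = -5 + S X^{2}$)
$C = 24$ ($C = \left(6 - -4\right)^{2} - 76 = \left(6 + 4\right)^{2} - 76 = 10^{2} - 76 = 100 - 76 = 24$)
$\left(A{\left(y,-1 \right)} + C\right) \left(-126\right) = \left(\left(-5 - 8^{2}\right) + 24\right) \left(-126\right) = \left(\left(-5 - 64\right) + 24\right) \left(-126\right) = \left(-69 + 24\right) \left(-126\right) = \left(-45\right) \left(-126\right) = 5670$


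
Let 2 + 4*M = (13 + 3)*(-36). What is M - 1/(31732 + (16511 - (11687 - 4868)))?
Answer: -5985769/41424 ≈ -144.50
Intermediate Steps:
M = -289/2 (M = -½ + ((13 + 3)*(-36))/4 = -½ + (16*(-36))/4 = -½ + (¼)*(-576) = -½ - 144 = -289/2 ≈ -144.50)
M - 1/(31732 + (16511 - (11687 - 4868))) = -289/2 - 1/(31732 + (16511 - (11687 - 4868))) = -289/2 - 1/(31732 + (16511 - 1*6819)) = -289/2 - 1/(31732 + (16511 - 6819)) = -289/2 - 1/(31732 + 9692) = -289/2 - 1/41424 = -5985769/41424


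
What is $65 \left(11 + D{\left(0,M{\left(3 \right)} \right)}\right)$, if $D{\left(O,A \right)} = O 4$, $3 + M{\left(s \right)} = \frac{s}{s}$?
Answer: $715$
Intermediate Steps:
$M{\left(s \right)} = -2$ ($M{\left(s \right)} = -3 + \frac{s}{s} = -3 + 1 = -2$)
$D{\left(O,A \right)} = 4 O$
$65 \left(11 + D{\left(0,M{\left(3 \right)} \right)}\right) = 65 \left(11 + 4 \cdot 0\right) = 65 \left(11 + 0\right) = 65 \cdot 11 = 715$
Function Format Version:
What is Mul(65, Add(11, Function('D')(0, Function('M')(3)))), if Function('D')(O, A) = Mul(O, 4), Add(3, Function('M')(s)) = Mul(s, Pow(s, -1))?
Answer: 715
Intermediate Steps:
Function('M')(s) = -2 (Function('M')(s) = Add(-3, Mul(s, Pow(s, -1))) = Add(-3, 1) = -2)
Function('D')(O, A) = Mul(4, O)
Mul(65, Add(11, Function('D')(0, Function('M')(3)))) = Mul(65, Add(11, Mul(4, 0))) = Mul(65, Add(11, 0)) = Mul(65, 11) = 715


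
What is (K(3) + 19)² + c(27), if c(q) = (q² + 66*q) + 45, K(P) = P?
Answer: 3040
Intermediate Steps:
c(q) = 45 + q² + 66*q
(K(3) + 19)² + c(27) = (3 + 19)² + (45 + 27² + 66*27) = 22² + (45 + 729 + 1782) = 484 + 2556 = 3040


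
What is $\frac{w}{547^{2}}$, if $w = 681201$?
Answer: $\frac{681201}{299209} \approx 2.2767$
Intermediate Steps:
$\frac{w}{547^{2}} = \frac{681201}{547^{2}} = \frac{681201}{299209}$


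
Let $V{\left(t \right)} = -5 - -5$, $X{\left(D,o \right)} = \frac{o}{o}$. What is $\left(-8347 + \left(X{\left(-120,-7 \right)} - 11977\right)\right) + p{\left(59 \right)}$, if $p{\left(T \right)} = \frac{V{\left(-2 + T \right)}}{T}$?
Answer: $-20323$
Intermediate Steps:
$X{\left(D,o \right)} = 1$
$V{\left(t \right)} = 0$ ($V{\left(t \right)} = -5 + 5 = 0$)
$p{\left(T \right)} = 0$ ($p{\left(T \right)} = \frac{0}{T} = 0$)
$\left(-8347 + \left(X{\left(-120,-7 \right)} - 11977\right)\right) + p{\left(59 \right)} = \left(-8347 + \left(1 - 11977\right)\right) + 0 = \left(-8347 - 11976\right) + 0 = -20323 + 0 = -20323$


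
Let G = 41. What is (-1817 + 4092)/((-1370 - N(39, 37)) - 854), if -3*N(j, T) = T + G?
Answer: -325/314 ≈ -1.0350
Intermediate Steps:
N(j, T) = -41/3 - T/3 (N(j, T) = -(T + 41)/3 = -(41 + T)/3 = -41/3 - T/3)
(-1817 + 4092)/((-1370 - N(39, 37)) - 854) = (-1817 + 4092)/((-1370 - (-41/3 - ⅓*37)) - 854) = 2275/((-1370 - (-41/3 - 37/3)) - 854) = 2275/((-1370 - 1*(-26)) - 854) = 2275/((-1370 + 26) - 854) = 2275/(-1344 - 854) = 2275/(-2198) = 2275*(-1/2198) = -325/314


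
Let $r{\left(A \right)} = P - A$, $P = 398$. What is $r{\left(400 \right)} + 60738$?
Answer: $60736$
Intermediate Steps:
$r{\left(A \right)} = 398 - A$
$r{\left(400 \right)} + 60738 = \left(398 - 400\right) + 60738 = -2 + 60738 = 60736$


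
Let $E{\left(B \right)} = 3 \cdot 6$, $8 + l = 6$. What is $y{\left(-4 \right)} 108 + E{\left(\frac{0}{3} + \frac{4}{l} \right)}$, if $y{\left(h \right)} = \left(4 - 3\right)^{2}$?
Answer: $126$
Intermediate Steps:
$l = -2$ ($l = -8 + 6 = -2$)
$E{\left(B \right)} = 18$
$y{\left(h \right)} = 1$ ($y{\left(h \right)} = 1^{2} = 1$)
$y{\left(-4 \right)} 108 + E{\left(\frac{0}{3} + \frac{4}{l} \right)} = 1 \cdot 108 + 18 = 108 + 18 = 126$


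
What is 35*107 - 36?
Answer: 3709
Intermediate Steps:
35*107 - 36 = 3745 - 36 = 3709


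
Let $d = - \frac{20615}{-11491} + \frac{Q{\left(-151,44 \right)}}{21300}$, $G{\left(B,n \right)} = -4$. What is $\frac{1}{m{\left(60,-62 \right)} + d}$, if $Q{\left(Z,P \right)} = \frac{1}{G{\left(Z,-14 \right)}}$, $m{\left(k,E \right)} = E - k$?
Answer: $- \frac{979033200}{117685663891} \approx -0.0083191$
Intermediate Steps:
$Q{\left(Z,P \right)} = - \frac{1}{4}$ ($Q{\left(Z,P \right)} = \frac{1}{-4} = - \frac{1}{4}$)
$d = \frac{1756386509}{979033200}$ ($d = - \frac{20615}{-11491} - \frac{1}{4 \cdot 21300} = \left(-20615\right) \left(- \frac{1}{11491}\right) - \frac{1}{85200} = \frac{20615}{11491} - \frac{1}{85200} = \frac{1756386509}{979033200} \approx 1.794$)
$\frac{1}{m{\left(60,-62 \right)} + d} = \frac{1}{\left(-62 - 60\right) + \frac{1756386509}{979033200}} = \frac{1}{-122 + \frac{1756386509}{979033200}} = \frac{1}{- \frac{117685663891}{979033200}} = - \frac{979033200}{117685663891}$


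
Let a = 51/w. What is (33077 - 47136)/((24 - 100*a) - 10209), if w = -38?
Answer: 267121/190965 ≈ 1.3988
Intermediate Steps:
a = -51/38 (a = 51/(-38) = 51*(-1/38) = -51/38 ≈ -1.3421)
(33077 - 47136)/((24 - 100*a) - 10209) = (33077 - 47136)/((24 - 100*(-51/38)) - 10209) = -14059/((24 + 2550/19) - 10209) = -14059/(3006/19 - 10209) = -14059/(-190965/19) = -14059*(-19/190965) = 267121/190965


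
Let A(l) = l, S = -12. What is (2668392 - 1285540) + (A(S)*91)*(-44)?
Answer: 1430900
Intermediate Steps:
(2668392 - 1285540) + (A(S)*91)*(-44) = (2668392 - 1285540) - 12*91*(-44) = 1382852 - 1092*(-44) = 1382852 + 48048 = 1430900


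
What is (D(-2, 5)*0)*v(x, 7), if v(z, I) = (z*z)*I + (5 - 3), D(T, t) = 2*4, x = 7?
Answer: 0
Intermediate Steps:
D(T, t) = 8
v(z, I) = 2 + I*z**2 (v(z, I) = z**2*I + 2 = I*z**2 + 2 = 2 + I*z**2)
(D(-2, 5)*0)*v(x, 7) = (8*0)*(2 + 7*7**2) = 0*(2 + 7*49) = 0*(2 + 343) = 0*345 = 0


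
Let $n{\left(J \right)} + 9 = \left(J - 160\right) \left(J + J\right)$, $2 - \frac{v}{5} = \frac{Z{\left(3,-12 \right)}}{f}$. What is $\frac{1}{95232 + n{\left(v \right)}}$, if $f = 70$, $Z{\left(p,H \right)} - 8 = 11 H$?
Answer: $\frac{49}{4405095} \approx 1.1123 \cdot 10^{-5}$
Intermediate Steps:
$Z{\left(p,H \right)} = 8 + 11 H$
$v = \frac{132}{7}$ ($v = 10 - 5 \frac{8 + 11 \left(-12\right)}{70} = 10 - 5 \left(8 - 132\right) \frac{1}{70} = 10 - 5 \left(\left(-124\right) \frac{1}{70}\right) = 10 - - \frac{62}{7} = 10 + \frac{62}{7} = \frac{132}{7} \approx 18.857$)
$n{\left(J \right)} = -9 + 2 J \left(-160 + J\right)$ ($n{\left(J \right)} = -9 + \left(J - 160\right) \left(J + J\right) = -9 + \left(-160 + J\right) 2 J = -9 + 2 J \left(-160 + J\right)$)
$\frac{1}{95232 + n{\left(v \right)}} = \frac{1}{95232 - \left(\frac{42303}{7} - \frac{34848}{49}\right)} = \frac{1}{95232 - \frac{261273}{49}} = \frac{1}{\frac{4405095}{49}} = \frac{49}{4405095}$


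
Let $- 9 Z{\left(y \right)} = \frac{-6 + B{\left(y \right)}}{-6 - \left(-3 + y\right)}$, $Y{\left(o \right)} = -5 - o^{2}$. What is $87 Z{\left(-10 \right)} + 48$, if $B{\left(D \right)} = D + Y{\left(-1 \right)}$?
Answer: $\frac{1646}{21} \approx 78.381$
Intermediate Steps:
$B{\left(D \right)} = -6 + D$ ($B{\left(D \right)} = D - 6 = -6 + D$)
$Z{\left(y \right)} = - \frac{-12 + y}{9 \left(-3 - y\right)}$ ($Z{\left(y \right)} = - \frac{\left(-6 + \left(-6 + y\right)\right) \frac{1}{-6 - \left(-3 + y\right)}}{9} = - \frac{\left(-12 + y\right) \frac{1}{-3 - y}}{9} = - \frac{\frac{1}{-3 - y} \left(-12 + y\right)}{9} = - \frac{-12 + y}{9 \left(-3 - y\right)}$)
$87 Z{\left(-10 \right)} + 48 = 87 \frac{-12 - 10}{9 \left(3 - 10\right)} + 48 = 87 \cdot \frac{1}{9} \frac{1}{-7} \left(-22\right) + 48 = 87 \cdot \frac{1}{9} \left(- \frac{1}{7}\right) \left(-22\right) + 48 = 87 \cdot \frac{22}{63} + 48 = \frac{638}{21} + 48 = \frac{1646}{21}$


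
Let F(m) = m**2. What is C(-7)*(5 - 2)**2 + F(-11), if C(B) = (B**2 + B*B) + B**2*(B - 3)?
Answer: -3407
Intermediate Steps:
C(B) = 2*B**2 + B**2*(-3 + B) (C(B) = (B**2 + B**2) + B**2*(-3 + B) = 2*B**2 + B**2*(-3 + B))
C(-7)*(5 - 2)**2 + F(-11) = ((-7)**2*(-1 - 7))*(5 - 2)**2 + (-11)**2 = (49*(-8))*3**2 + 121 = -392*9 + 121 = -3528 + 121 = -3407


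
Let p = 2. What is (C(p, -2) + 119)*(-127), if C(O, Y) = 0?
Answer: -15113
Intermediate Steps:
(C(p, -2) + 119)*(-127) = (0 + 119)*(-127) = 119*(-127) = -15113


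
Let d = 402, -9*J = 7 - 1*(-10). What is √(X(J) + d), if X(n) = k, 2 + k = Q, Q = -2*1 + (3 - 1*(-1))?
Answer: √402 ≈ 20.050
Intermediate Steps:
Q = 2 (Q = -2 + (3 + 1) = -2 + 4 = 2)
J = -17/9 (J = -(7 - 1*(-10))/9 = -(7 + 10)/9 = -⅑*17 = -17/9 ≈ -1.8889)
k = 0 (k = -2 + 2 = 0)
X(n) = 0
√(X(J) + d) = √(0 + 402) = √402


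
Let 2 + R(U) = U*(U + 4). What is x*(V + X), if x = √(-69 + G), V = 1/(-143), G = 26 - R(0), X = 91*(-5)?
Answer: -65066*I*√41/143 ≈ -2913.5*I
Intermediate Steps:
R(U) = -2 + U*(4 + U) (R(U) = -2 + U*(U + 4) = -2 + U*(4 + U))
X = -455
G = 28 (G = 26 - (-2 + 0² + 4*0) = 26 - (-2 + 0 + 0) = 26 - 1*(-2) = 26 + 2 = 28)
V = -1/143 ≈ -0.0069930
x = I*√41 (x = √(-69 + 28) = √(-41) = I*√41 ≈ 6.4031*I)
x*(V + X) = (I*√41)*(-1/143 - 455) = (I*√41)*(-65066/143) = -65066*I*√41/143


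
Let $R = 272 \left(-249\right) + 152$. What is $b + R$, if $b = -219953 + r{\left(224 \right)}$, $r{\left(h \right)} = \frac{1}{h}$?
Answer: $- \frac{64406495}{224} \approx -2.8753 \cdot 10^{5}$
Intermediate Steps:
$R = -67576$ ($R = -67728 + 152 = -67576$)
$b = - \frac{49269471}{224}$ ($b = -219953 + \frac{1}{224} = - \frac{49269471}{224} \approx -2.1995 \cdot 10^{5}$)
$b + R = - \frac{49269471}{224} - 67576 = - \frac{64406495}{224}$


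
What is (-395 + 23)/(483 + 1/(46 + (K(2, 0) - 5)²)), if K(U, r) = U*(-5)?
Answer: -50406/65447 ≈ -0.77018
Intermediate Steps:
K(U, r) = -5*U
(-395 + 23)/(483 + 1/(46 + (K(2, 0) - 5)²)) = (-395 + 23)/(483 + 1/(46 + (-5*2 - 5)²)) = -372/(483 + 1/(46 + (-10 - 5)²)) = -372/(483 + 1/(46 + (-15)²)) = -372/(483 + 1/(46 + 225)) = -372/(483 + 1/271) = -372/130894/271 = -372*271/130894 = -50406/65447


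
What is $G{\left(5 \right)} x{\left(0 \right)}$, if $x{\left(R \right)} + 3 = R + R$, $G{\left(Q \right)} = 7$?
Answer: $-21$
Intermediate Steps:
$x{\left(R \right)} = -3 + 2 R$ ($x{\left(R \right)} = -3 + \left(R + R\right) = -3 + 2 R$)
$G{\left(5 \right)} x{\left(0 \right)} = 7 \left(-3 + 2 \cdot 0\right) = 7 \left(-3 + 0\right) = 7 \left(-3\right) = -21$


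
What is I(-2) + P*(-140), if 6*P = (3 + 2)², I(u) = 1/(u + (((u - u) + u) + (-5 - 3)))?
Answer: -7001/12 ≈ -583.42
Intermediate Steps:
I(u) = 1/(-8 + 2*u) (I(u) = 1/(u + ((0 + u) - 8)) = 1/(u + (u - 8)) = 1/(u + (-8 + u)) = 1/(-8 + 2*u))
P = 25/6 (P = (3 + 2)²/6 = (⅙)*5² = (⅙)*25 = 25/6 ≈ 4.1667)
I(-2) + P*(-140) = 1/(2*(-4 - 2)) + (25/6)*(-140) = (½)/(-6) - 1750/3 = (½)*(-⅙) - 1750/3 = -1/12 - 1750/3 = -7001/12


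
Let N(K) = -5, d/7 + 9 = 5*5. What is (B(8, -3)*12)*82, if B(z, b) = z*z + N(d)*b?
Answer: 77736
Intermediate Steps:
d = 112 (d = -63 + 7*(5*5) = -63 + 7*25 = -63 + 175 = 112)
B(z, b) = z**2 - 5*b (B(z, b) = z*z - 5*b = z**2 - 5*b)
(B(8, -3)*12)*82 = ((8**2 - 5*(-3))*12)*82 = ((64 + 15)*12)*82 = (79*12)*82 = 948*82 = 77736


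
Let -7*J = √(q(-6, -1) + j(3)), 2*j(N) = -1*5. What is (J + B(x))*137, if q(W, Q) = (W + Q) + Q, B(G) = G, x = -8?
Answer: -1096 - 137*I*√42/14 ≈ -1096.0 - 63.419*I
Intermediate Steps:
q(W, Q) = W + 2*Q (q(W, Q) = (Q + W) + Q = W + 2*Q)
j(N) = -5/2 (j(N) = (-1*5)/2 = (½)*(-5) = -5/2)
J = -I*√42/14 (J = -√((-6 + 2*(-1)) - 5/2)/7 = -√((-6 - 2) - 5/2)/7 = -√(-8 - 5/2)/7 = -I*√42/14 ≈ -0.46291*I)
(J + B(x))*137 = (-I*√42/14 - 8)*137 = (-8 - I*√42/14)*137 = -1096 - 137*I*√42/14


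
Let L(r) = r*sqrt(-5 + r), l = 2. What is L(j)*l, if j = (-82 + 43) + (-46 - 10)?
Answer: -1900*I ≈ -1900.0*I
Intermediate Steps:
j = -95 (j = -39 - 56 = -95)
L(j)*l = -95*sqrt(-5 - 95)*2 = -950*I*2 = -1900*I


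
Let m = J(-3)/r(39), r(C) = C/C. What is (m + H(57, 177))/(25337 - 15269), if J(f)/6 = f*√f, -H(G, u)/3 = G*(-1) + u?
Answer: -30/839 - 3*I*√3/1678 ≈ -0.035757 - 0.0030966*I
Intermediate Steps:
r(C) = 1
H(G, u) = -3*u + 3*G (H(G, u) = -3*(G*(-1) + u) = -3*(-G + u) = -3*(u - G) = -3*u + 3*G)
J(f) = 6*f^(3/2) (J(f) = 6*(f*√f) = 6*f^(3/2))
m = -18*I*√3 (m = (6*(-3)^(3/2))/1 = (6*(-3*I*√3))*1 = -18*I*√3*1 = -18*I*√3 ≈ -31.177*I)
(m + H(57, 177))/(25337 - 15269) = (-18*I*√3 + (-3*177 + 3*57))/(25337 - 15269) = (-18*I*√3 + (-531 + 171))/10068 = (-18*I*√3 - 360)*(1/10068) = (-360 - 18*I*√3)*(1/10068) = -30/839 - 3*I*√3/1678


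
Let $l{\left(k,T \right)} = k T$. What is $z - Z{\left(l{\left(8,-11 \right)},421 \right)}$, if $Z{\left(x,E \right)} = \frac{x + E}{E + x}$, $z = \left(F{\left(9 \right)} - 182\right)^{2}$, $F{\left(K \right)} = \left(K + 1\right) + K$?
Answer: $26568$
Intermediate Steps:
$F{\left(K \right)} = 1 + 2 K$ ($F{\left(K \right)} = \left(1 + K\right) + K = 1 + 2 K$)
$z = 26569$ ($z = \left(\left(1 + 2 \cdot 9\right) - 182\right)^{2} = \left(\left(1 + 18\right) - 182\right)^{2} = \left(19 - 182\right)^{2} = \left(-163\right)^{2} = 26569$)
$l{\left(k,T \right)} = T k$
$Z{\left(x,E \right)} = 1$ ($Z{\left(x,E \right)} = \frac{E + x}{E + x} = 1$)
$z - Z{\left(l{\left(8,-11 \right)},421 \right)} = 26569 - 1 = 26568$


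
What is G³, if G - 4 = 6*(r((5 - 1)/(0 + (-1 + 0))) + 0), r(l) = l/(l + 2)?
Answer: 4096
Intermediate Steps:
r(l) = l/(2 + l)
G = 16 (G = 4 + 6*(((5 - 1)/(0 + (-1 + 0)))/(2 + (5 - 1)/(0 + (-1 + 0))) + 0) = 4 + 6*((4/(0 - 1))/(2 + 4/(0 - 1)) + 0) = 4 + 6*((4/(-1))/(2 + 4/(-1)) + 0) = 4 + 6*((4*(-1))/(2 + 4*(-1)) + 0) = 4 + 6*(-4/(2 - 4) + 0) = 4 + 6*(-4/(-2) + 0) = 4 + 6*(-4*(-½) + 0) = 4 + 6*(2 + 0) = 4 + 6*2 = 4 + 12 = 16)
G³ = 16³ = 4096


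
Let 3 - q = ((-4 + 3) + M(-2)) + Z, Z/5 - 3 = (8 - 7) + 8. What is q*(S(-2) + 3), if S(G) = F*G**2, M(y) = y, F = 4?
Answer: -1026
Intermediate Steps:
Z = 60 (Z = 15 + 5*((8 - 7) + 8) = 15 + 5*(1 + 8) = 15 + 5*9 = 15 + 45 = 60)
S(G) = 4*G**2
q = -54 (q = 3 - (((-4 + 3) - 2) + 60) = 3 - ((-1 - 2) + 60) = 3 - (-3 + 60) = 3 - 1*57 = 3 - 57 = -54)
q*(S(-2) + 3) = -54*(4*(-2)**2 + 3) = -54*(4*4 + 3) = -54*(16 + 3) = -54*19 = -1026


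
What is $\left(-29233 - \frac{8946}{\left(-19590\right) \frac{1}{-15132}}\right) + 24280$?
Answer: $- \frac{38733357}{3265} \approx -11863.0$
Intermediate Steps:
$\left(-29233 - \frac{8946}{\left(-19590\right) \frac{1}{-15132}}\right) + 24280 = \left(-29233 - \frac{8946}{\left(-19590\right) \left(- \frac{1}{15132}\right)}\right) + 24280 = \left(-29233 - \frac{8946}{\frac{3265}{2522}}\right) + 24280 = \left(-29233 - \frac{22561812}{3265}\right) + 24280 = - \frac{118007557}{3265} + 24280 = - \frac{38733357}{3265}$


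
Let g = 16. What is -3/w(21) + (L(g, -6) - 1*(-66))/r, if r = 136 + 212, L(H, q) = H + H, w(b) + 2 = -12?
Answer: 302/609 ≈ 0.49589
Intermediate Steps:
w(b) = -14 (w(b) = -2 - 12 = -14)
L(H, q) = 2*H
r = 348
-3/w(21) + (L(g, -6) - 1*(-66))/r = -3/(-14) + (2*16 - 1*(-66))/348 = -3*(-1/14) + (32 + 66)*(1/348) = 3/14 + 98*(1/348) = 3/14 + 49/174 = 302/609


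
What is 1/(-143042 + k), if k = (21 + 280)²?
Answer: -1/52441 ≈ -1.9069e-5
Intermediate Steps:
k = 90601 (k = 301² = 90601)
1/(-143042 + k) = 1/(-143042 + 90601) = 1/(-52441) = -1/52441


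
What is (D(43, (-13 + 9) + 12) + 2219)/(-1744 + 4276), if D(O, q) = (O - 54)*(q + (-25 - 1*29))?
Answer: 2725/2532 ≈ 1.0762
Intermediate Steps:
D(O, q) = (-54 + O)*(-54 + q) (D(O, q) = (-54 + O)*(q + (-25 - 29)) = (-54 + O)*(q - 54) = (-54 + O)*(-54 + q))
(D(43, (-13 + 9) + 12) + 2219)/(-1744 + 4276) = ((2916 - 54*43 - 54*((-13 + 9) + 12) + 43*((-13 + 9) + 12)) + 2219)/(-1744 + 4276) = ((2916 - 2322 - 54*(-4 + 12) + 43*(-4 + 12)) + 2219)/2532 = ((2916 - 2322 - 54*8 + 43*8) + 2219)*(1/2532) = ((2916 - 2322 - 432 + 344) + 2219)*(1/2532) = (506 + 2219)*(1/2532) = 2725*(1/2532) = 2725/2532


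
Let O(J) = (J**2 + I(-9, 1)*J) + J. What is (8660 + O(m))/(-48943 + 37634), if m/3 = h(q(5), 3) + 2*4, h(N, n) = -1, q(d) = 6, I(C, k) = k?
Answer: -9143/11309 ≈ -0.80847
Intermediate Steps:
m = 21 (m = 3*(-1 + 2*4) = 3*(-1 + 8) = 3*7 = 21)
O(J) = J**2 + 2*J (O(J) = (J**2 + 1*J) + J = (J**2 + J) + J = (J + J**2) + J = J**2 + 2*J)
(8660 + O(m))/(-48943 + 37634) = (8660 + 21*(2 + 21))/(-48943 + 37634) = (8660 + 21*23)/(-11309) = (8660 + 483)*(-1/11309) = 9143*(-1/11309) = -9143/11309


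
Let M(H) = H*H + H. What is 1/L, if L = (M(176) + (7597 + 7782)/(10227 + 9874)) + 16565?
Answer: 20101/959174796 ≈ 2.0957e-5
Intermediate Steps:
M(H) = H + H² (M(H) = H² + H = H + H²)
L = 959174796/20101 (L = (176*(1 + 176) + (7597 + 7782)/(10227 + 9874)) + 16565 = (176*177 + 15379/20101) + 16565 = (31152 + 15379*(1/20101)) + 16565 = (31152 + 15379/20101) + 16565 = 626201731/20101 + 16565 = 959174796/20101 ≈ 47718.)
1/L = 1/(959174796/20101) = 20101/959174796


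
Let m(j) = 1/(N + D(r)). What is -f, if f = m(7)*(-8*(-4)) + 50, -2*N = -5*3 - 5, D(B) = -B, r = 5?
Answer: -282/5 ≈ -56.400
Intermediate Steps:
N = 10 (N = -(-5*3 - 5)/2 = -(-15 - 5)/2 = -½*(-20) = 10)
m(j) = ⅕ (m(j) = 1/(10 - 1*5) = 1/(10 - 5) = 1/5 = ⅕)
f = 282/5 (f = (-8*(-4))/5 + 50 = (⅕)*32 + 50 = 32/5 + 50 = 282/5 ≈ 56.400)
-f = -1*282/5 = -282/5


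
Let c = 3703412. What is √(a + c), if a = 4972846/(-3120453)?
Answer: √4006771947112210430/1040151 ≈ 1924.4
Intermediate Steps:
a = -4972846/3120453 (a = 4972846*(-1/3120453) = -4972846/3120453 ≈ -1.5936)
√(a + c) = √(-4972846/3120453 + 3703412) = √(11556318112790/3120453) = √4006771947112210430/1040151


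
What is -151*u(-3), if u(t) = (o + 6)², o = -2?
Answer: -2416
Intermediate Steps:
u(t) = 16 (u(t) = (-2 + 6)² = 4² = 16)
-151*u(-3) = -151*16 = -1*2416 = -2416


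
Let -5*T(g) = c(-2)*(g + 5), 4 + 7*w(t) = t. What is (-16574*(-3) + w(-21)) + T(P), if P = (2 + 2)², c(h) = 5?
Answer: 347882/7 ≈ 49697.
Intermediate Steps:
w(t) = -4/7 + t/7
P = 16 (P = 4² = 16)
T(g) = -5 - g (T(g) = -(g + 5) = -(5 + g) = -(25 + 5*g)/5 = -5 - g)
(-16574*(-3) + w(-21)) + T(P) = (-16574*(-3) + (-4/7 + (⅐)*(-21))) + (-5 - 1*16) = (49722 + (-4/7 - 3)) + (-5 - 16) = (49722 - 25/7) - 21 = 348029/7 - 21 = 347882/7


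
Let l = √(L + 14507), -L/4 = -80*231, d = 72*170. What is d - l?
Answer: 12240 - √88427 ≈ 11943.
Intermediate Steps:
d = 12240
L = 73920 (L = -(-320)*231 = -4*(-18480) = 73920)
l = √88427 (l = √(73920 + 14507) = √88427 ≈ 297.37)
d - l = 12240 - √88427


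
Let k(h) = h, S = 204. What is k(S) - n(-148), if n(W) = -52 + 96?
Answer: 160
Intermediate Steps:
n(W) = 44
k(S) - n(-148) = 204 - 1*44 = 204 - 44 = 160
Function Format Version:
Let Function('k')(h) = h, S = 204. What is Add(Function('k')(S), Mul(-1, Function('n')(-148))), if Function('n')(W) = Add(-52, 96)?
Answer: 160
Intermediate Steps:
Function('n')(W) = 44
Add(Function('k')(S), Mul(-1, Function('n')(-148))) = Add(204, Mul(-1, 44)) = Add(204, -44) = 160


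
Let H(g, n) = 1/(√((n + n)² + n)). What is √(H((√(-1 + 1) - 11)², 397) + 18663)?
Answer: √(7426945961590407 + 630833*√630833)/630833 ≈ 136.61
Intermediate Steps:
H(g, n) = (n + 4*n²)^(-½) (H(g, n) = 1/(√((2*n)² + n)) = 1/(√(4*n² + n)) = 1/(√(n + 4*n²)) = (n + 4*n²)^(-½))
√(H((√(-1 + 1) - 11)², 397) + 18663) = √((397*(1 + 4*397))^(-½) + 18663) = √((397*(1 + 1588))^(-½) + 18663) = √((397*1589)^(-½) + 18663) = √(630833^(-½) + 18663) = √(√630833/630833 + 18663) = √(18663 + √630833/630833)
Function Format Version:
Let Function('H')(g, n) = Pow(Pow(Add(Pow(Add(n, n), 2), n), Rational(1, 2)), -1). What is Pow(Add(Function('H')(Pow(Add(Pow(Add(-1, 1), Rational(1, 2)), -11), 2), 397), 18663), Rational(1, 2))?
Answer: Mul(Rational(1, 630833), Pow(Add(7426945961590407, Mul(630833, Pow(630833, Rational(1, 2)))), Rational(1, 2))) ≈ 136.61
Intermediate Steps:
Function('H')(g, n) = Pow(Add(n, Mul(4, Pow(n, 2))), Rational(-1, 2)) (Function('H')(g, n) = Pow(Pow(Add(Pow(Mul(2, n), 2), n), Rational(1, 2)), -1) = Pow(Pow(Add(Mul(4, Pow(n, 2)), n), Rational(1, 2)), -1) = Pow(Pow(Add(n, Mul(4, Pow(n, 2))), Rational(1, 2)), -1) = Pow(Add(n, Mul(4, Pow(n, 2))), Rational(-1, 2)))
Pow(Add(Function('H')(Pow(Add(Pow(Add(-1, 1), Rational(1, 2)), -11), 2), 397), 18663), Rational(1, 2)) = Pow(Add(Pow(Mul(397, Add(1, Mul(4, 397))), Rational(-1, 2)), 18663), Rational(1, 2)) = Pow(Add(Pow(Mul(397, Add(1, 1588)), Rational(-1, 2)), 18663), Rational(1, 2)) = Pow(Add(Pow(Mul(397, 1589), Rational(-1, 2)), 18663), Rational(1, 2)) = Pow(Add(Pow(630833, Rational(-1, 2)), 18663), Rational(1, 2)) = Pow(Add(Mul(Rational(1, 630833), Pow(630833, Rational(1, 2))), 18663), Rational(1, 2)) = Pow(Add(18663, Mul(Rational(1, 630833), Pow(630833, Rational(1, 2)))), Rational(1, 2))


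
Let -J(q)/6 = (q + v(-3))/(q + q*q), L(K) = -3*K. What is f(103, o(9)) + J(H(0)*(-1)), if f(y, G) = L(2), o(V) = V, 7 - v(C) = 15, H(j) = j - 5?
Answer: -27/5 ≈ -5.4000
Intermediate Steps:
H(j) = -5 + j
v(C) = -8 (v(C) = 7 - 1*15 = 7 - 15 = -8)
f(y, G) = -6 (f(y, G) = -3*2 = -6)
J(q) = -6*(-8 + q)/(q + q**2) (J(q) = -6*(q - 8)/(q + q*q) = -6*(-8 + q)/(q + q**2))
f(103, o(9)) + J(H(0)*(-1)) = -6 + 6*(8 - (-5 + 0)*(-1))/((((-5 + 0)*(-1)))*(1 + (-5 + 0)*(-1))) = -6 + 6*(8 - (-5)*(-1))/(((-5*(-1)))*(1 - 5*(-1))) = -6 + 6*(8 - 1*5)/(5*(1 + 5)) = -6 + 6*(1/5)*(8 - 5)/6 = -6 + 6*(1/5)*(1/6)*3 = -6 + 3/5 = -27/5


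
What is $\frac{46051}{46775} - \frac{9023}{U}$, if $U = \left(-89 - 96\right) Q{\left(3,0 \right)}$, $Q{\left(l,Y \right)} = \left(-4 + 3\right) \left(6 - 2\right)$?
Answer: $- \frac{77594617}{6922700} \approx -11.209$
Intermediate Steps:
$Q{\left(l,Y \right)} = -4$ ($Q{\left(l,Y \right)} = \left(-1\right) 4 = -4$)
$U = 740$ ($U = \left(-89 - 96\right) \left(-4\right) = \left(-185\right) \left(-4\right) = 740$)
$\frac{46051}{46775} - \frac{9023}{U} = \frac{46051}{46775} - \frac{9023}{740} = - \frac{77594617}{6922700}$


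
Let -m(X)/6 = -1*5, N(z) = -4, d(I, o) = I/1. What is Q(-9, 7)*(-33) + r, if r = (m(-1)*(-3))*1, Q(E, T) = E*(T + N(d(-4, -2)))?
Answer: 801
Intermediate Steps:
d(I, o) = I (d(I, o) = I*1 = I)
m(X) = 30 (m(X) = -(-6)*5 = -6*(-5) = 30)
Q(E, T) = E*(-4 + T) (Q(E, T) = E*(T - 4) = E*(-4 + T))
r = -90 (r = (30*(-3))*1 = -90*1 = -90)
Q(-9, 7)*(-33) + r = -9*(-4 + 7)*(-33) - 90 = -9*3*(-33) - 90 = -27*(-33) - 90 = 891 - 90 = 801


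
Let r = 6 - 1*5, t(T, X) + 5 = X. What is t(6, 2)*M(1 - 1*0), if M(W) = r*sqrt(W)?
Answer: -3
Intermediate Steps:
t(T, X) = -5 + X
r = 1 (r = 6 - 5 = 1)
M(W) = sqrt(W) (M(W) = 1*sqrt(W) = sqrt(W))
t(6, 2)*M(1 - 1*0) = (-5 + 2)*sqrt(1 - 1*0) = -3*sqrt(1 + 0) = -3*sqrt(1) = -3*1 = -3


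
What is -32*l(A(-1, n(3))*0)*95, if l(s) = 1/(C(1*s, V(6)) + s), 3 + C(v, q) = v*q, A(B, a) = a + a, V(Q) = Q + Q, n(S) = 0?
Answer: 3040/3 ≈ 1013.3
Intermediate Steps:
V(Q) = 2*Q
A(B, a) = 2*a
C(v, q) = -3 + q*v (C(v, q) = -3 + v*q = -3 + q*v)
l(s) = 1/(-3 + 13*s) (l(s) = 1/((-3 + (2*6)*(1*s)) + s) = 1/((-3 + 12*s) + s) = 1/(-3 + 13*s))
-32*l(A(-1, n(3))*0)*95 = -32/(-3 + 13*((2*0)*0))*95 = -32/(-3 + 13*(0*0))*95 = -32/(-3 + 13*0)*95 = -32/(-3 + 0)*95 = -32/(-3)*95 = -32*(-⅓)*95 = (32/3)*95 = 3040/3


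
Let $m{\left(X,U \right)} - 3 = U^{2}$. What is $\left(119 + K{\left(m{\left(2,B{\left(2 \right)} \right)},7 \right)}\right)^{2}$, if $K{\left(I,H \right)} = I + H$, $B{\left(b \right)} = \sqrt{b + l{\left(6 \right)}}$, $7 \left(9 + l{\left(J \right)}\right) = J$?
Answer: $\frac{739600}{49} \approx 15094.0$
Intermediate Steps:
$l{\left(J \right)} = -9 + \frac{J}{7}$
$B{\left(b \right)} = \sqrt{- \frac{57}{7} + b}$ ($B{\left(b \right)} = \sqrt{b + \left(-9 + \frac{1}{7} \cdot 6\right)} = \sqrt{b + \left(-9 + \frac{6}{7}\right)} = \sqrt{b - \frac{57}{7}} = \sqrt{- \frac{57}{7} + b}$)
$m{\left(X,U \right)} = 3 + U^{2}$
$K{\left(I,H \right)} = H + I$
$\left(119 + K{\left(m{\left(2,B{\left(2 \right)} \right)},7 \right)}\right)^{2} = \left(119 + \left(7 + \left(3 + \left(\frac{\sqrt{-399 + 49 \cdot 2}}{7}\right)^{2}\right)\right)\right)^{2} = \left(119 + \left(7 + \left(3 + \left(\frac{\sqrt{-399 + 98}}{7}\right)^{2}\right)\right)\right)^{2} = \left(119 + \left(7 + \left(3 + \left(\frac{\sqrt{-301}}{7}\right)^{2}\right)\right)\right)^{2} = \left(119 + \left(7 + \left(3 + \left(\frac{i \sqrt{301}}{7}\right)^{2}\right)\right)\right)^{2} = \left(119 + \left(7 + \left(3 - \frac{43}{7}\right)\right)\right)^{2} = \left(119 + \left(7 - \frac{22}{7}\right)\right)^{2} = \left(119 + \frac{27}{7}\right)^{2} = \left(\frac{860}{7}\right)^{2} = \frac{739600}{49}$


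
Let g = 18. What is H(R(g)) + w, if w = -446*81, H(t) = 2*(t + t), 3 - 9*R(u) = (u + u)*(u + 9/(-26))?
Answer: -1419878/39 ≈ -36407.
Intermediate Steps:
R(u) = 1/3 - 2*u*(-9/26 + u)/9 (R(u) = 1/3 - (u + u)*(u + 9/(-26))/9 = 1/3 - 2*u*(u + 9*(-1/26))/9 = 1/3 - 2*u*(u - 9/26)/9 = 1/3 - 2*u*(-9/26 + u)/9)
H(t) = 4*t (H(t) = 2*(2*t) = 4*t)
w = -36126
H(R(g)) + w = 4*(1/3 - 2/9*18**2 + (1/13)*18) - 36126 = 4*(1/3 - 2/9*324 + 18/13) - 36126 = 4*(1/3 - 72 + 18/13) - 36126 = 4*(-2741/39) - 36126 = -10964/39 - 36126 = -1419878/39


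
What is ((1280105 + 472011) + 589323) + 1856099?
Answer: 4197538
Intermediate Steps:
((1280105 + 472011) + 589323) + 1856099 = (1752116 + 589323) + 1856099 = 2341439 + 1856099 = 4197538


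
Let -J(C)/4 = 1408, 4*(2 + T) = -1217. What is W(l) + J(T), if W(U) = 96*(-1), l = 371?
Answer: -5728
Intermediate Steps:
T = -1225/4 (T = -2 + (¼)*(-1217) = -2 - 1217/4 = -1225/4 ≈ -306.25)
J(C) = -5632 (J(C) = -4*1408 = -5632)
W(U) = -96
W(l) + J(T) = -96 - 5632 = -5728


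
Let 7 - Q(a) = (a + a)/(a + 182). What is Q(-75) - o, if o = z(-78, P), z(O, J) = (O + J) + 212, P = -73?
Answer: -5628/107 ≈ -52.598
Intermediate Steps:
Q(a) = 7 - 2*a/(182 + a) (Q(a) = 7 - (a + a)/(a + 182) = 7 - 2*a/(182 + a))
z(O, J) = 212 + J + O (z(O, J) = (J + O) + 212 = 212 + J + O)
o = 61 (o = 212 - 73 - 78 = 61)
Q(-75) - o = (1274 + 5*(-75))/(182 - 75) - 1*61 = (1274 - 375)/107 - 61 = (1/107)*899 - 61 = 899/107 - 61 = -5628/107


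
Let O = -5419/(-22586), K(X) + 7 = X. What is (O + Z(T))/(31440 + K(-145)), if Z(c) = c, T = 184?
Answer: 4161243/706670768 ≈ 0.0058885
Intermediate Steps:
K(X) = -7 + X
O = 5419/22586 (O = -5419*(-1/22586) = 5419/22586 ≈ 0.23993)
(O + Z(T))/(31440 + K(-145)) = (5419/22586 + 184)/(31440 + (-7 - 145)) = 4161243/(22586*(31440 - 152)) = (4161243/22586)/31288 = (4161243/22586)*(1/31288) = 4161243/706670768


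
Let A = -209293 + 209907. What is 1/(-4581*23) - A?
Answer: -64692883/105363 ≈ -614.00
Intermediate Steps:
A = 614
1/(-4581*23) - A = 1/(-4581*23) - 1*614 = 1/(-105363) - 614 = -1/105363 - 614 = -64692883/105363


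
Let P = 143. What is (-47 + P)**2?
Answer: 9216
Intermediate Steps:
(-47 + P)**2 = (-47 + 143)**2 = 96**2 = 9216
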